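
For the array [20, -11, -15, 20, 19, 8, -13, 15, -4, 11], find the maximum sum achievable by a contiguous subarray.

Using Kadane's algorithm on [20, -11, -15, 20, 19, 8, -13, 15, -4, 11]:

Scanning through the array:
Position 1 (value -11): max_ending_here = 9, max_so_far = 20
Position 2 (value -15): max_ending_here = -6, max_so_far = 20
Position 3 (value 20): max_ending_here = 20, max_so_far = 20
Position 4 (value 19): max_ending_here = 39, max_so_far = 39
Position 5 (value 8): max_ending_here = 47, max_so_far = 47
Position 6 (value -13): max_ending_here = 34, max_so_far = 47
Position 7 (value 15): max_ending_here = 49, max_so_far = 49
Position 8 (value -4): max_ending_here = 45, max_so_far = 49
Position 9 (value 11): max_ending_here = 56, max_so_far = 56

Maximum subarray: [20, 19, 8, -13, 15, -4, 11]
Maximum sum: 56

The maximum subarray is [20, 19, 8, -13, 15, -4, 11] with sum 56. This subarray runs from index 3 to index 9.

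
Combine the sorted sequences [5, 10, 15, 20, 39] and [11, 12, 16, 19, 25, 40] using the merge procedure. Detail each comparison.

Merging process:

Compare 5 vs 11: take 5 from left. Merged: [5]
Compare 10 vs 11: take 10 from left. Merged: [5, 10]
Compare 15 vs 11: take 11 from right. Merged: [5, 10, 11]
Compare 15 vs 12: take 12 from right. Merged: [5, 10, 11, 12]
Compare 15 vs 16: take 15 from left. Merged: [5, 10, 11, 12, 15]
Compare 20 vs 16: take 16 from right. Merged: [5, 10, 11, 12, 15, 16]
Compare 20 vs 19: take 19 from right. Merged: [5, 10, 11, 12, 15, 16, 19]
Compare 20 vs 25: take 20 from left. Merged: [5, 10, 11, 12, 15, 16, 19, 20]
Compare 39 vs 25: take 25 from right. Merged: [5, 10, 11, 12, 15, 16, 19, 20, 25]
Compare 39 vs 40: take 39 from left. Merged: [5, 10, 11, 12, 15, 16, 19, 20, 25, 39]
Append remaining from right: [40]. Merged: [5, 10, 11, 12, 15, 16, 19, 20, 25, 39, 40]

Final merged array: [5, 10, 11, 12, 15, 16, 19, 20, 25, 39, 40]
Total comparisons: 10

The merged array is [5, 10, 11, 12, 15, 16, 19, 20, 25, 39, 40], requiring 10 comparisons. The merge step runs in O(n) time where n is the total number of elements.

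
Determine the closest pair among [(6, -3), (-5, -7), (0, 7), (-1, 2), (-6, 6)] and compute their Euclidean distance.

Computing all pairwise distances among 5 points:

d((6, -3), (-5, -7)) = 11.7047
d((6, -3), (0, 7)) = 11.6619
d((6, -3), (-1, 2)) = 8.6023
d((6, -3), (-6, 6)) = 15.0
d((-5, -7), (0, 7)) = 14.8661
d((-5, -7), (-1, 2)) = 9.8489
d((-5, -7), (-6, 6)) = 13.0384
d((0, 7), (-1, 2)) = 5.099 <-- minimum
d((0, 7), (-6, 6)) = 6.0828
d((-1, 2), (-6, 6)) = 6.4031

Closest pair: (0, 7) and (-1, 2) with distance 5.099

The closest pair is (0, 7) and (-1, 2) with Euclidean distance 5.099. For 5 points, brute-force pairwise comparison is shown above. For large n, the divide-and-conquer algorithm (sort by x, recurse on halves, check the dividing strip) achieves O(n log n).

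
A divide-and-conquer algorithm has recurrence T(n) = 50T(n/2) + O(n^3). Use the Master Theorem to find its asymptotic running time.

Master Theorem for T(n) = 50T(n/2) + O(n^3):

a = 50, b = 2, c = 3
log_b(a) = log_2(50) = 5.6439

Case 1: c = 3 < log_2(50) = 5.6439
T(n) = O(n^(log_2 50))

For T(n) = 50T(n/2) + O(n^3): log_2(50) = 5.6439. This is Case 1 of the Master Theorem (c < log_b(a), work dominated by leaves), giving O(n^(log_2 50)).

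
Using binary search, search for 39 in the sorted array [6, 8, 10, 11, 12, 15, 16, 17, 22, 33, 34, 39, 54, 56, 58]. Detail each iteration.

Binary search for 39 in [6, 8, 10, 11, 12, 15, 16, 17, 22, 33, 34, 39, 54, 56, 58]:

lo=0, hi=14, mid=7, arr[mid]=17 -> 17 < 39, search right half
lo=8, hi=14, mid=11, arr[mid]=39 -> Found target at index 11!

Binary search finds 39 at index 11 after 2 comparisons. The search repeatedly halves the search space by comparing with the middle element.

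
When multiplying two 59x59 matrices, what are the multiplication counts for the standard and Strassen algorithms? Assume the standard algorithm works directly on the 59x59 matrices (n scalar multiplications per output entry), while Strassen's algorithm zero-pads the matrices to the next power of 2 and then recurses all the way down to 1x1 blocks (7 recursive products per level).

Matrix multiplication for 59x59 matrices:

Strassen's algorithm requires power-of-2 dimensions. Pad 59x59 to 64x64 (next power of 2).

Standard algorithm: 59^3 = 205379 multiplications
Strassen's algorithm: 7^(log2(64)) = 7^6 = 117649 multiplications
Savings: 205379 - 117649 = 87730 multiplications

Standard: 205379 multiplications (59^3). Strassen: 117649 multiplications (7^6, after padding to 64x64). Strassen reduces 8 recursive multiplications to 7 at each level.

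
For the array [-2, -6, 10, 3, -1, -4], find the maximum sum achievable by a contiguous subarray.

Using Kadane's algorithm on [-2, -6, 10, 3, -1, -4]:

Scanning through the array:
Position 1 (value -6): max_ending_here = -6, max_so_far = -2
Position 2 (value 10): max_ending_here = 10, max_so_far = 10
Position 3 (value 3): max_ending_here = 13, max_so_far = 13
Position 4 (value -1): max_ending_here = 12, max_so_far = 13
Position 5 (value -4): max_ending_here = 8, max_so_far = 13

Maximum subarray: [10, 3]
Maximum sum: 13

The maximum subarray is [10, 3] with sum 13. This subarray runs from index 2 to index 3.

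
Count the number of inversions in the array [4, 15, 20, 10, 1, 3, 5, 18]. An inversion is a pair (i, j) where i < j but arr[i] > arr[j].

Finding inversions in [4, 15, 20, 10, 1, 3, 5, 18]:

(0, 4): arr[0]=4 > arr[4]=1
(0, 5): arr[0]=4 > arr[5]=3
(1, 3): arr[1]=15 > arr[3]=10
(1, 4): arr[1]=15 > arr[4]=1
(1, 5): arr[1]=15 > arr[5]=3
(1, 6): arr[1]=15 > arr[6]=5
(2, 3): arr[2]=20 > arr[3]=10
(2, 4): arr[2]=20 > arr[4]=1
(2, 5): arr[2]=20 > arr[5]=3
(2, 6): arr[2]=20 > arr[6]=5
(2, 7): arr[2]=20 > arr[7]=18
(3, 4): arr[3]=10 > arr[4]=1
(3, 5): arr[3]=10 > arr[5]=3
(3, 6): arr[3]=10 > arr[6]=5

Total inversions: 14

The array has 14 inversion(s): (0,4), (0,5), (1,3), (1,4), (1,5), (1,6), (2,3), (2,4), (2,5), (2,6), (2,7), (3,4), (3,5), (3,6). Each pair (i,j) satisfies i < j and arr[i] > arr[j].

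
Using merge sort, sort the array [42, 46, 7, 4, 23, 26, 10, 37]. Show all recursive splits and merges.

Merge sort trace:

Split: [42, 46, 7, 4, 23, 26, 10, 37] -> [42, 46, 7, 4] and [23, 26, 10, 37]
  Split: [42, 46, 7, 4] -> [42, 46] and [7, 4]
    Split: [42, 46] -> [42] and [46]
    Merge: [42] + [46] -> [42, 46]
    Split: [7, 4] -> [7] and [4]
    Merge: [7] + [4] -> [4, 7]
  Merge: [42, 46] + [4, 7] -> [4, 7, 42, 46]
  Split: [23, 26, 10, 37] -> [23, 26] and [10, 37]
    Split: [23, 26] -> [23] and [26]
    Merge: [23] + [26] -> [23, 26]
    Split: [10, 37] -> [10] and [37]
    Merge: [10] + [37] -> [10, 37]
  Merge: [23, 26] + [10, 37] -> [10, 23, 26, 37]
Merge: [4, 7, 42, 46] + [10, 23, 26, 37] -> [4, 7, 10, 23, 26, 37, 42, 46]

Final sorted array: [4, 7, 10, 23, 26, 37, 42, 46]

The merge sort proceeds by recursively splitting the array and merging sorted halves.
After all merges, the sorted array is [4, 7, 10, 23, 26, 37, 42, 46].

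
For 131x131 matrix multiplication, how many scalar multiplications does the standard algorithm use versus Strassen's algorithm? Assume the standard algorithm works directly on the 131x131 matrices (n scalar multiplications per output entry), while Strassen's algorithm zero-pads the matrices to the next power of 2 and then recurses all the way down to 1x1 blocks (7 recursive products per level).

Matrix multiplication for 131x131 matrices:

Strassen's algorithm requires power-of-2 dimensions. Pad 131x131 to 256x256 (next power of 2).

Standard algorithm: 131^3 = 2248091 multiplications
Strassen's algorithm: 7^(log2(256)) = 7^8 = 5764801 multiplications
Difference: 2248091 - 5764801 = -3516710 (Strassen uses MORE here due to padding overhead — for small or just-over-power-of-2 n, padding can outweigh the per-level savings)

Standard: 2248091 multiplications (131^3). Strassen: 5764801 multiplications (7^8, after padding to 256x256). Strassen reduces 8 recursive multiplications to 7 at each level.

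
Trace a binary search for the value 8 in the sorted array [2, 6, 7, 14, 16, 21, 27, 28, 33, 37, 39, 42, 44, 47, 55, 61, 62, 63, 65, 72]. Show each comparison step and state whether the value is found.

Binary search for 8 in [2, 6, 7, 14, 16, 21, 27, 28, 33, 37, 39, 42, 44, 47, 55, 61, 62, 63, 65, 72]:

lo=0, hi=19, mid=9, arr[mid]=37 -> 37 > 8, search left half
lo=0, hi=8, mid=4, arr[mid]=16 -> 16 > 8, search left half
lo=0, hi=3, mid=1, arr[mid]=6 -> 6 < 8, search right half
lo=2, hi=3, mid=2, arr[mid]=7 -> 7 < 8, search right half
lo=3, hi=3, mid=3, arr[mid]=14 -> 14 > 8, search left half
lo=3 > hi=2, target 8 not found

Binary search determines that 8 is not in the array after 5 comparisons. The search space was exhausted without finding the target.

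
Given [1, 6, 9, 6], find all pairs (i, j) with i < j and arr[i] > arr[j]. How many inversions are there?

Finding inversions in [1, 6, 9, 6]:

(2, 3): arr[2]=9 > arr[3]=6

Total inversions: 1

The array has 1 inversion(s): (2,3). Each pair (i,j) satisfies i < j and arr[i] > arr[j].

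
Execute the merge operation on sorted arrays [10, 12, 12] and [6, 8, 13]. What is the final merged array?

Merging process:

Compare 10 vs 6: take 6 from right. Merged: [6]
Compare 10 vs 8: take 8 from right. Merged: [6, 8]
Compare 10 vs 13: take 10 from left. Merged: [6, 8, 10]
Compare 12 vs 13: take 12 from left. Merged: [6, 8, 10, 12]
Compare 12 vs 13: take 12 from left. Merged: [6, 8, 10, 12, 12]
Append remaining from right: [13]. Merged: [6, 8, 10, 12, 12, 13]

Final merged array: [6, 8, 10, 12, 12, 13]
Total comparisons: 5

The merged array is [6, 8, 10, 12, 12, 13], requiring 5 comparisons. The merge step runs in O(n) time where n is the total number of elements.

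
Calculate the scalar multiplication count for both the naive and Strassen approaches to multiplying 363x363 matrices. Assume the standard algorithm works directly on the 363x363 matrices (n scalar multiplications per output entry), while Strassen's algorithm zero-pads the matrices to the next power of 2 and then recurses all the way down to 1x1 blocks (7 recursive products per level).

Matrix multiplication for 363x363 matrices:

Strassen's algorithm requires power-of-2 dimensions. Pad 363x363 to 512x512 (next power of 2).

Standard algorithm: 363^3 = 47832147 multiplications
Strassen's algorithm: 7^(log2(512)) = 7^9 = 40353607 multiplications
Savings: 47832147 - 40353607 = 7478540 multiplications

Standard: 47832147 multiplications (363^3). Strassen: 40353607 multiplications (7^9, after padding to 512x512). Strassen reduces 8 recursive multiplications to 7 at each level.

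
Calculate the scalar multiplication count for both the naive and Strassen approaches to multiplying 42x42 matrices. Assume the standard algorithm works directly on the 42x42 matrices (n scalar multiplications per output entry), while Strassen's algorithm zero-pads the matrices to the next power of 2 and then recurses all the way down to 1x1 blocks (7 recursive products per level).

Matrix multiplication for 42x42 matrices:

Strassen's algorithm requires power-of-2 dimensions. Pad 42x42 to 64x64 (next power of 2).

Standard algorithm: 42^3 = 74088 multiplications
Strassen's algorithm: 7^(log2(64)) = 7^6 = 117649 multiplications
Difference: 74088 - 117649 = -43561 (Strassen uses MORE here due to padding overhead — for small or just-over-power-of-2 n, padding can outweigh the per-level savings)

Standard: 74088 multiplications (42^3). Strassen: 117649 multiplications (7^6, after padding to 64x64). Strassen reduces 8 recursive multiplications to 7 at each level.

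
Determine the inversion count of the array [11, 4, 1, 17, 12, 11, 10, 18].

Finding inversions in [11, 4, 1, 17, 12, 11, 10, 18]:

(0, 1): arr[0]=11 > arr[1]=4
(0, 2): arr[0]=11 > arr[2]=1
(0, 6): arr[0]=11 > arr[6]=10
(1, 2): arr[1]=4 > arr[2]=1
(3, 4): arr[3]=17 > arr[4]=12
(3, 5): arr[3]=17 > arr[5]=11
(3, 6): arr[3]=17 > arr[6]=10
(4, 5): arr[4]=12 > arr[5]=11
(4, 6): arr[4]=12 > arr[6]=10
(5, 6): arr[5]=11 > arr[6]=10

Total inversions: 10

The array has 10 inversion(s): (0,1), (0,2), (0,6), (1,2), (3,4), (3,5), (3,6), (4,5), (4,6), (5,6). Each pair (i,j) satisfies i < j and arr[i] > arr[j].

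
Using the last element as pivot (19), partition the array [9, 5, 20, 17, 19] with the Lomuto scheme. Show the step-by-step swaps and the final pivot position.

Lomuto partition with pivot = 19:

Initial array: [9, 5, 20, 17, 19]

arr[0]=9 <= 19: swap with position 0, array becomes [9, 5, 20, 17, 19]
arr[1]=5 <= 19: swap with position 1, array becomes [9, 5, 20, 17, 19]
arr[2]=20 > 19: no swap
arr[3]=17 <= 19: swap with position 2, array becomes [9, 5, 17, 20, 19]

Place pivot at position 3: [9, 5, 17, 19, 20]
Pivot position: 3

After partitioning with pivot 19, the array becomes [9, 5, 17, 19, 20]. The pivot is placed at index 3. All elements to the left of the pivot are <= 19, and all elements to the right are > 19.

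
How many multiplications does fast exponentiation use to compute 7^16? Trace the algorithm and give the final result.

Computing 7^16 by squaring (build up from 7^1; each line after the first costs one multiplication):

7^1 = 7
7^2 = (7^1)^2 = 7^2 = 49
7^4 = (7^2)^2 = 49^2 = 2401
7^8 = (7^4)^2 = 2401^2 = 5764801
7^16 = (7^8)^2 = 5764801^2 = 33232930569601

Result: 33232930569601
Multiplications needed: 4 (4 lines after 7^1)

7^16 = 33232930569601. Using exponentiation by squaring, this requires 4 multiplications. The key idea: if the exponent is even, square the half-power; if odd, multiply by the base once.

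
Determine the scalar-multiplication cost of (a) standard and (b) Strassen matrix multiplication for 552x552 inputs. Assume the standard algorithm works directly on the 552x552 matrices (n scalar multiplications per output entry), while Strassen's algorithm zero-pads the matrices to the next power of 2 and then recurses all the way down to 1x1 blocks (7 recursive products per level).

Matrix multiplication for 552x552 matrices:

Strassen's algorithm requires power-of-2 dimensions. Pad 552x552 to 1024x1024 (next power of 2).

Standard algorithm: 552^3 = 168196608 multiplications
Strassen's algorithm: 7^(log2(1024)) = 7^10 = 282475249 multiplications
Difference: 168196608 - 282475249 = -114278641 (Strassen uses MORE here due to padding overhead — for small or just-over-power-of-2 n, padding can outweigh the per-level savings)

Standard: 168196608 multiplications (552^3). Strassen: 282475249 multiplications (7^10, after padding to 1024x1024). Strassen reduces 8 recursive multiplications to 7 at each level.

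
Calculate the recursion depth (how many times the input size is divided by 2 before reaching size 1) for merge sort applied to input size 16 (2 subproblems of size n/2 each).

For divide and conquer with division factor 2:

Problem sizes at each level:
Level 0: 16
Level 1: 8
Level 2: 4
Level 3: 2
Level 4: 1

The root is level 0 and the size-1 base case is level 4 (the tree spans levels 0 through 4, i.e. 5 levels counting the root), so the depth is the number of divisions: log_2(16) = 4

The recursion tree depth is log_2(16) = 4. At each level, the problem size is divided by 2, so it takes 4 divisions to reduce to a base case of size 1. The algorithm makes 2 recursive calls at each level.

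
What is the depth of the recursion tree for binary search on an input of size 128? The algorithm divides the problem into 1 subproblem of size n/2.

For divide and conquer with division factor 2:

Problem sizes at each level:
Level 0: 128
Level 1: 64
Level 2: 32
Level 3: 16
Level 4: 8
Level 5: 4
Level 6: 2
Level 7: 1

The root is level 0 and the size-1 base case is level 7 (the tree spans levels 0 through 7, i.e. 8 levels counting the root), so the depth is the number of divisions: log_2(128) = 7

The recursion tree depth is log_2(128) = 7. At each level, the problem size is divided by 2, so it takes 7 divisions to reduce to a base case of size 1. The algorithm makes 1 recursive call at each level.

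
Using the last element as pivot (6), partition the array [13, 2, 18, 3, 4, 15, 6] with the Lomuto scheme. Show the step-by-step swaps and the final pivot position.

Lomuto partition with pivot = 6:

Initial array: [13, 2, 18, 3, 4, 15, 6]

arr[0]=13 > 6: no swap
arr[1]=2 <= 6: swap with position 0, array becomes [2, 13, 18, 3, 4, 15, 6]
arr[2]=18 > 6: no swap
arr[3]=3 <= 6: swap with position 1, array becomes [2, 3, 18, 13, 4, 15, 6]
arr[4]=4 <= 6: swap with position 2, array becomes [2, 3, 4, 13, 18, 15, 6]
arr[5]=15 > 6: no swap

Place pivot at position 3: [2, 3, 4, 6, 18, 15, 13]
Pivot position: 3

After partitioning with pivot 6, the array becomes [2, 3, 4, 6, 18, 15, 13]. The pivot is placed at index 3. All elements to the left of the pivot are <= 6, and all elements to the right are > 6.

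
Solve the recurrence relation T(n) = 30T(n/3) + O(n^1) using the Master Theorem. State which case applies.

Master Theorem for T(n) = 30T(n/3) + O(n^1):

a = 30, b = 3, c = 1
log_b(a) = log_3(30) = 3.0959

Case 1: c = 1 < log_3(30) = 3.0959
T(n) = O(n^(log_3 30))

For T(n) = 30T(n/3) + O(n^1): log_3(30) = 3.0959. This is Case 1 of the Master Theorem (c < log_b(a), work dominated by leaves), giving O(n^(log_3 30)).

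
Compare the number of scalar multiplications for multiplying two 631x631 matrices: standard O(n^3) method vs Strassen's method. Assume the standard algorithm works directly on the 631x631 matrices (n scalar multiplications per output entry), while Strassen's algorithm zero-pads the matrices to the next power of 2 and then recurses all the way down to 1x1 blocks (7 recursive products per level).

Matrix multiplication for 631x631 matrices:

Strassen's algorithm requires power-of-2 dimensions. Pad 631x631 to 1024x1024 (next power of 2).

Standard algorithm: 631^3 = 251239591 multiplications
Strassen's algorithm: 7^(log2(1024)) = 7^10 = 282475249 multiplications
Difference: 251239591 - 282475249 = -31235658 (Strassen uses MORE here due to padding overhead — for small or just-over-power-of-2 n, padding can outweigh the per-level savings)

Standard: 251239591 multiplications (631^3). Strassen: 282475249 multiplications (7^10, after padding to 1024x1024). Strassen reduces 8 recursive multiplications to 7 at each level.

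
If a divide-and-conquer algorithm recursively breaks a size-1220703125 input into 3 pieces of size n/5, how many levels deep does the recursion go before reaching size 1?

For divide and conquer with division factor 5:

Problem sizes at each level:
Level 0: 1220703125
Level 1: 244140625
Level 2: 48828125
Level 3: 9765625
Level 4: 1953125
Level 5: 390625
Level 6: 78125
Level 7: 15625
Level 8: 3125
Level 9: 625
Level 10: 125
Level 11: 25
Level 12: 5
Level 13: 1

The root is level 0 and the size-1 base case is level 13 (the tree spans levels 0 through 13, i.e. 14 levels counting the root), so the depth is the number of divisions: log_5(1220703125) = 13

The recursion tree depth is log_5(1220703125) = 13. At each level, the problem size is divided by 5, so it takes 13 divisions to reduce to a base case of size 1. The algorithm makes 3 recursive calls at each level.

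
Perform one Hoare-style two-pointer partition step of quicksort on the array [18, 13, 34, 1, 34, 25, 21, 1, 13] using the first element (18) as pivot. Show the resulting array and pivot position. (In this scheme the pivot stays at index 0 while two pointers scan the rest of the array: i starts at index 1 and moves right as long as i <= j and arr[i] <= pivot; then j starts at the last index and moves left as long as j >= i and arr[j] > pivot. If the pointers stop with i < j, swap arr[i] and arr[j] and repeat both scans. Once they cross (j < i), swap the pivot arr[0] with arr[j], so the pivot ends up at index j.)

Hoare-style two-pointer partition with pivot = 18:

Initial array: [18, 13, 34, 1, 34, 25, 21, 1, 13]

Pointers start at i = 1, j = 8.
i stops at index 2 (arr[2]=34 > 18), j stops at index 8 (arr[8]=13 <= 18): swap arr[2] and arr[8], array becomes [18, 13, 13, 1, 34, 25, 21, 1, 34]
i stops at index 4 (arr[4]=34 > 18), j stops at index 7 (arr[7]=1 <= 18): swap arr[4] and arr[7], array becomes [18, 13, 13, 1, 1, 25, 21, 34, 34]
i ends at 5, j ends at 4: the pointers have crossed (j < i), so scanning stops.

Swap pivot arr[0] with arr[4] to place pivot at position 4: [1, 13, 13, 1, 18, 25, 21, 34, 34]
Pivot position: 4

After partitioning with pivot 18, the array becomes [1, 13, 13, 1, 18, 25, 21, 34, 34]. The pivot is placed at index 4. All elements to the left of the pivot are <= 18, and all elements to the right are > 18.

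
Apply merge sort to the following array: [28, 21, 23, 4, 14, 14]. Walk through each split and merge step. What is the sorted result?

Merge sort trace:

Split: [28, 21, 23, 4, 14, 14] -> [28, 21, 23] and [4, 14, 14]
  Split: [28, 21, 23] -> [28] and [21, 23]
    Split: [21, 23] -> [21] and [23]
    Merge: [21] + [23] -> [21, 23]
  Merge: [28] + [21, 23] -> [21, 23, 28]
  Split: [4, 14, 14] -> [4] and [14, 14]
    Split: [14, 14] -> [14] and [14]
    Merge: [14] + [14] -> [14, 14]
  Merge: [4] + [14, 14] -> [4, 14, 14]
Merge: [21, 23, 28] + [4, 14, 14] -> [4, 14, 14, 21, 23, 28]

Final sorted array: [4, 14, 14, 21, 23, 28]

The merge sort proceeds by recursively splitting the array and merging sorted halves.
After all merges, the sorted array is [4, 14, 14, 21, 23, 28].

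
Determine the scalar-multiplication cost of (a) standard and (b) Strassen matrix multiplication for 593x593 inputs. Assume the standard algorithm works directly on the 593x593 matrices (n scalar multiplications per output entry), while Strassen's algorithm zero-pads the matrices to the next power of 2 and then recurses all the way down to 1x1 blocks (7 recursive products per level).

Matrix multiplication for 593x593 matrices:

Strassen's algorithm requires power-of-2 dimensions. Pad 593x593 to 1024x1024 (next power of 2).

Standard algorithm: 593^3 = 208527857 multiplications
Strassen's algorithm: 7^(log2(1024)) = 7^10 = 282475249 multiplications
Difference: 208527857 - 282475249 = -73947392 (Strassen uses MORE here due to padding overhead — for small or just-over-power-of-2 n, padding can outweigh the per-level savings)

Standard: 208527857 multiplications (593^3). Strassen: 282475249 multiplications (7^10, after padding to 1024x1024). Strassen reduces 8 recursive multiplications to 7 at each level.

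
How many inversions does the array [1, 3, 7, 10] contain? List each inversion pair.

Finding inversions in [1, 3, 7, 10]:


Total inversions: 0

The array has 0 inversions. It is already sorted.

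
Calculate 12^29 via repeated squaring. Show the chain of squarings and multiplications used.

Computing 12^29 by squaring (build up from 12^1; each line after the first costs one multiplication):

12^1 = 12
12^2 = (12^1)^2 = 12^2 = 144
12^3 = 12 * 12^2 = 12 * 144 = 1728
12^6 = (12^3)^2 = 1728^2 = 2985984
12^7 = 12 * 12^6 = 12 * 2985984 = 35831808
12^14 = (12^7)^2 = 35831808^2 = 1283918464548864
12^28 = (12^14)^2 = 1283918464548864^2 = 1648446623609512543951043690496
12^29 = 12 * 12^28 = 12 * 1648446623609512543951043690496 = 19781359483314150527412524285952

Result: 19781359483314150527412524285952
Multiplications needed: 7 (7 lines after 12^1)

12^29 = 19781359483314150527412524285952. Using exponentiation by squaring, this requires 7 multiplications. The key idea: if the exponent is even, square the half-power; if odd, multiply by the base once.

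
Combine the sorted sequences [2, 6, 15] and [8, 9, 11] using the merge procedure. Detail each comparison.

Merging process:

Compare 2 vs 8: take 2 from left. Merged: [2]
Compare 6 vs 8: take 6 from left. Merged: [2, 6]
Compare 15 vs 8: take 8 from right. Merged: [2, 6, 8]
Compare 15 vs 9: take 9 from right. Merged: [2, 6, 8, 9]
Compare 15 vs 11: take 11 from right. Merged: [2, 6, 8, 9, 11]
Append remaining from left: [15]. Merged: [2, 6, 8, 9, 11, 15]

Final merged array: [2, 6, 8, 9, 11, 15]
Total comparisons: 5

The merged array is [2, 6, 8, 9, 11, 15], requiring 5 comparisons. The merge step runs in O(n) time where n is the total number of elements.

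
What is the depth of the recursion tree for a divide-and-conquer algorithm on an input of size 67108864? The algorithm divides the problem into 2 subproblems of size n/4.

For divide and conquer with division factor 4:

Problem sizes at each level:
Level 0: 67108864
Level 1: 16777216
Level 2: 4194304
Level 3: 1048576
Level 4: 262144
Level 5: 65536
Level 6: 16384
Level 7: 4096
Level 8: 1024
Level 9: 256
Level 10: 64
Level 11: 16
Level 12: 4
Level 13: 1

The root is level 0 and the size-1 base case is level 13 (the tree spans levels 0 through 13, i.e. 14 levels counting the root), so the depth is the number of divisions: log_4(67108864) = 13

The recursion tree depth is log_4(67108864) = 13. At each level, the problem size is divided by 4, so it takes 13 divisions to reduce to a base case of size 1. The algorithm makes 2 recursive calls at each level.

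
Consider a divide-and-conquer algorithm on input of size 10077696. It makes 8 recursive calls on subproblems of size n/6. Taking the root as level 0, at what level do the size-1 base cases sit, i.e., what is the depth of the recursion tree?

For divide and conquer with division factor 6:

Problem sizes at each level:
Level 0: 10077696
Level 1: 1679616
Level 2: 279936
Level 3: 46656
Level 4: 7776
Level 5: 1296
Level 6: 216
Level 7: 36
Level 8: 6
Level 9: 1

The root is level 0 and the size-1 base case is level 9 (the tree spans levels 0 through 9, i.e. 10 levels counting the root), so the depth is the number of divisions: log_6(10077696) = 9

The recursion tree depth is log_6(10077696) = 9. At each level, the problem size is divided by 6, so it takes 9 divisions to reduce to a base case of size 1. The algorithm makes 8 recursive calls at each level.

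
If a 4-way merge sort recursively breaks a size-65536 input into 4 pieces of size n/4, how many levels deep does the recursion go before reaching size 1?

For divide and conquer with division factor 4:

Problem sizes at each level:
Level 0: 65536
Level 1: 16384
Level 2: 4096
Level 3: 1024
Level 4: 256
Level 5: 64
Level 6: 16
Level 7: 4
Level 8: 1

The root is level 0 and the size-1 base case is level 8 (the tree spans levels 0 through 8, i.e. 9 levels counting the root), so the depth is the number of divisions: log_4(65536) = 8

The recursion tree depth is log_4(65536) = 8. At each level, the problem size is divided by 4, so it takes 8 divisions to reduce to a base case of size 1. The algorithm makes 4 recursive calls at each level.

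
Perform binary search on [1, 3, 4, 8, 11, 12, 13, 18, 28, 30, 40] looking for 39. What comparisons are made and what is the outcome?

Binary search for 39 in [1, 3, 4, 8, 11, 12, 13, 18, 28, 30, 40]:

lo=0, hi=10, mid=5, arr[mid]=12 -> 12 < 39, search right half
lo=6, hi=10, mid=8, arr[mid]=28 -> 28 < 39, search right half
lo=9, hi=10, mid=9, arr[mid]=30 -> 30 < 39, search right half
lo=10, hi=10, mid=10, arr[mid]=40 -> 40 > 39, search left half
lo=10 > hi=9, target 39 not found

Binary search determines that 39 is not in the array after 4 comparisons. The search space was exhausted without finding the target.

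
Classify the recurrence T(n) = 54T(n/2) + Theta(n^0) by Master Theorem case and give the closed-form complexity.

Master Theorem for T(n) = 54T(n/2) + O(n^0):

a = 54, b = 2, c = 0
log_b(a) = log_2(54) = 5.7549

Case 1: c = 0 < log_2(54) = 5.7549
T(n) = O(n^(log_2 54))

For T(n) = 54T(n/2) + O(n^0): log_2(54) = 5.7549. This is Case 1 of the Master Theorem (c < log_b(a), work dominated by leaves), giving O(n^(log_2 54)).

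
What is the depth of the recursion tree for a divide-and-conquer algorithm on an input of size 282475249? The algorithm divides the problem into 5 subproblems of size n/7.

For divide and conquer with division factor 7:

Problem sizes at each level:
Level 0: 282475249
Level 1: 40353607
Level 2: 5764801
Level 3: 823543
Level 4: 117649
Level 5: 16807
Level 6: 2401
Level 7: 343
Level 8: 49
Level 9: 7
Level 10: 1

The root is level 0 and the size-1 base case is level 10 (the tree spans levels 0 through 10, i.e. 11 levels counting the root), so the depth is the number of divisions: log_7(282475249) = 10

The recursion tree depth is log_7(282475249) = 10. At each level, the problem size is divided by 7, so it takes 10 divisions to reduce to a base case of size 1. The algorithm makes 5 recursive calls at each level.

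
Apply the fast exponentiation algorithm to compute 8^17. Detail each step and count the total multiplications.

Computing 8^17 by squaring (build up from 8^1; each line after the first costs one multiplication):

8^1 = 8
8^2 = (8^1)^2 = 8^2 = 64
8^4 = (8^2)^2 = 64^2 = 4096
8^8 = (8^4)^2 = 4096^2 = 16777216
8^16 = (8^8)^2 = 16777216^2 = 281474976710656
8^17 = 8 * 8^16 = 8 * 281474976710656 = 2251799813685248

Result: 2251799813685248
Multiplications needed: 5 (5 lines after 8^1)

8^17 = 2251799813685248. Using exponentiation by squaring, this requires 5 multiplications. The key idea: if the exponent is even, square the half-power; if odd, multiply by the base once.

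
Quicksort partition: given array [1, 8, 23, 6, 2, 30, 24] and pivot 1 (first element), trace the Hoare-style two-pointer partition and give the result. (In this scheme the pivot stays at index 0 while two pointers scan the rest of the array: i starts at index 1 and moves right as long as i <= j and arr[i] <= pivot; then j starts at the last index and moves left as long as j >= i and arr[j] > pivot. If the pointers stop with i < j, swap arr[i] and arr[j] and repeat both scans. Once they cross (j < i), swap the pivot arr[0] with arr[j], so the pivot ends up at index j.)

Hoare-style two-pointer partition with pivot = 1:

Initial array: [1, 8, 23, 6, 2, 30, 24]

Pointers start at i = 1, j = 6.
i ends at 1, j ends at 0: the pointers have crossed (j < i), so scanning stops.

j = 0, so swapping arr[0] with arr[j] leaves the pivot at position 0: [1, 8, 23, 6, 2, 30, 24]
Pivot position: 0

After partitioning with pivot 1, the array becomes [1, 8, 23, 6, 2, 30, 24]. The pivot is placed at index 0. All elements to the left of the pivot are <= 1, and all elements to the right are > 1.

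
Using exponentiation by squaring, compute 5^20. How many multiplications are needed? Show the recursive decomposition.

Computing 5^20 by squaring (build up from 5^1; each line after the first costs one multiplication):

5^1 = 5
5^2 = (5^1)^2 = 5^2 = 25
5^4 = (5^2)^2 = 25^2 = 625
5^5 = 5 * 5^4 = 5 * 625 = 3125
5^10 = (5^5)^2 = 3125^2 = 9765625
5^20 = (5^10)^2 = 9765625^2 = 95367431640625

Result: 95367431640625
Multiplications needed: 5 (5 lines after 5^1)

5^20 = 95367431640625. Using exponentiation by squaring, this requires 5 multiplications. The key idea: if the exponent is even, square the half-power; if odd, multiply by the base once.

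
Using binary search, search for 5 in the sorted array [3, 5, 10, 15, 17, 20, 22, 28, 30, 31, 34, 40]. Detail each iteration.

Binary search for 5 in [3, 5, 10, 15, 17, 20, 22, 28, 30, 31, 34, 40]:

lo=0, hi=11, mid=5, arr[mid]=20 -> 20 > 5, search left half
lo=0, hi=4, mid=2, arr[mid]=10 -> 10 > 5, search left half
lo=0, hi=1, mid=0, arr[mid]=3 -> 3 < 5, search right half
lo=1, hi=1, mid=1, arr[mid]=5 -> Found target at index 1!

Binary search finds 5 at index 1 after 4 comparisons. The search repeatedly halves the search space by comparing with the middle element.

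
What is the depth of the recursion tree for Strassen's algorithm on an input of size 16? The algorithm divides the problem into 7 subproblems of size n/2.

For divide and conquer with division factor 2:

Problem sizes at each level:
Level 0: 16
Level 1: 8
Level 2: 4
Level 3: 2
Level 4: 1

The root is level 0 and the size-1 base case is level 4 (the tree spans levels 0 through 4, i.e. 5 levels counting the root), so the depth is the number of divisions: log_2(16) = 4

The recursion tree depth is log_2(16) = 4. At each level, the problem size is divided by 2, so it takes 4 divisions to reduce to a base case of size 1. The algorithm makes 7 recursive calls at each level.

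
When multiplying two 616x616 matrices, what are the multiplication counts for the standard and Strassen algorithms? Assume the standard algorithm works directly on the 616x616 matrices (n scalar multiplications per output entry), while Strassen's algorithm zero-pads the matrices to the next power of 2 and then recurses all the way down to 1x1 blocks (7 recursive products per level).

Matrix multiplication for 616x616 matrices:

Strassen's algorithm requires power-of-2 dimensions. Pad 616x616 to 1024x1024 (next power of 2).

Standard algorithm: 616^3 = 233744896 multiplications
Strassen's algorithm: 7^(log2(1024)) = 7^10 = 282475249 multiplications
Difference: 233744896 - 282475249 = -48730353 (Strassen uses MORE here due to padding overhead — for small or just-over-power-of-2 n, padding can outweigh the per-level savings)

Standard: 233744896 multiplications (616^3). Strassen: 282475249 multiplications (7^10, after padding to 1024x1024). Strassen reduces 8 recursive multiplications to 7 at each level.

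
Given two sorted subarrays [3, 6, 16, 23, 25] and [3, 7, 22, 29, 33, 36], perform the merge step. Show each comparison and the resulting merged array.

Merging process:

Compare 3 vs 3: take 3 from left. Merged: [3]
Compare 6 vs 3: take 3 from right. Merged: [3, 3]
Compare 6 vs 7: take 6 from left. Merged: [3, 3, 6]
Compare 16 vs 7: take 7 from right. Merged: [3, 3, 6, 7]
Compare 16 vs 22: take 16 from left. Merged: [3, 3, 6, 7, 16]
Compare 23 vs 22: take 22 from right. Merged: [3, 3, 6, 7, 16, 22]
Compare 23 vs 29: take 23 from left. Merged: [3, 3, 6, 7, 16, 22, 23]
Compare 25 vs 29: take 25 from left. Merged: [3, 3, 6, 7, 16, 22, 23, 25]
Append remaining from right: [29, 33, 36]. Merged: [3, 3, 6, 7, 16, 22, 23, 25, 29, 33, 36]

Final merged array: [3, 3, 6, 7, 16, 22, 23, 25, 29, 33, 36]
Total comparisons: 8

The merged array is [3, 3, 6, 7, 16, 22, 23, 25, 29, 33, 36], requiring 8 comparisons. The merge step runs in O(n) time where n is the total number of elements.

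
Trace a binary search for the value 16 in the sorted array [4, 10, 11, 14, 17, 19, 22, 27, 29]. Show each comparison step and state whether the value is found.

Binary search for 16 in [4, 10, 11, 14, 17, 19, 22, 27, 29]:

lo=0, hi=8, mid=4, arr[mid]=17 -> 17 > 16, search left half
lo=0, hi=3, mid=1, arr[mid]=10 -> 10 < 16, search right half
lo=2, hi=3, mid=2, arr[mid]=11 -> 11 < 16, search right half
lo=3, hi=3, mid=3, arr[mid]=14 -> 14 < 16, search right half
lo=4 > hi=3, target 16 not found

Binary search determines that 16 is not in the array after 4 comparisons. The search space was exhausted without finding the target.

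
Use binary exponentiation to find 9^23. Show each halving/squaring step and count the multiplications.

Computing 9^23 by squaring (build up from 9^1; each line after the first costs one multiplication):

9^1 = 9
9^2 = (9^1)^2 = 9^2 = 81
9^4 = (9^2)^2 = 81^2 = 6561
9^5 = 9 * 9^4 = 9 * 6561 = 59049
9^10 = (9^5)^2 = 59049^2 = 3486784401
9^11 = 9 * 9^10 = 9 * 3486784401 = 31381059609
9^22 = (9^11)^2 = 31381059609^2 = 984770902183611232881
9^23 = 9 * 9^22 = 9 * 984770902183611232881 = 8862938119652501095929

Result: 8862938119652501095929
Multiplications needed: 7 (7 lines after 9^1)

9^23 = 8862938119652501095929. Using exponentiation by squaring, this requires 7 multiplications. The key idea: if the exponent is even, square the half-power; if odd, multiply by the base once.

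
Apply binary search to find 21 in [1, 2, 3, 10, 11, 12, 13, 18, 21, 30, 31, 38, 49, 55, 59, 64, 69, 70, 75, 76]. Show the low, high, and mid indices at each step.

Binary search for 21 in [1, 2, 3, 10, 11, 12, 13, 18, 21, 30, 31, 38, 49, 55, 59, 64, 69, 70, 75, 76]:

lo=0, hi=19, mid=9, arr[mid]=30 -> 30 > 21, search left half
lo=0, hi=8, mid=4, arr[mid]=11 -> 11 < 21, search right half
lo=5, hi=8, mid=6, arr[mid]=13 -> 13 < 21, search right half
lo=7, hi=8, mid=7, arr[mid]=18 -> 18 < 21, search right half
lo=8, hi=8, mid=8, arr[mid]=21 -> Found target at index 8!

Binary search finds 21 at index 8 after 5 comparisons. The search repeatedly halves the search space by comparing with the middle element.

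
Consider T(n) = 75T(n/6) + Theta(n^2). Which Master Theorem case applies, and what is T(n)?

Master Theorem for T(n) = 75T(n/6) + O(n^2):

a = 75, b = 6, c = 2
log_b(a) = log_6(75) = 2.4096

Case 1: c = 2 < log_6(75) = 2.4096
T(n) = O(n^(log_6 75))

For T(n) = 75T(n/6) + O(n^2): log_6(75) = 2.4096. This is Case 1 of the Master Theorem (c < log_b(a), work dominated by leaves), giving O(n^(log_6 75)).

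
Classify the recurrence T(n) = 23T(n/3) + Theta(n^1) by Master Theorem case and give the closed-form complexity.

Master Theorem for T(n) = 23T(n/3) + O(n^1):

a = 23, b = 3, c = 1
log_b(a) = log_3(23) = 2.8540

Case 1: c = 1 < log_3(23) = 2.8540
T(n) = O(n^(log_3 23))

For T(n) = 23T(n/3) + O(n^1): log_3(23) = 2.8540. This is Case 1 of the Master Theorem (c < log_b(a), work dominated by leaves), giving O(n^(log_3 23)).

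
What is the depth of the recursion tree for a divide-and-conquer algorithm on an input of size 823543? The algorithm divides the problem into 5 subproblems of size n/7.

For divide and conquer with division factor 7:

Problem sizes at each level:
Level 0: 823543
Level 1: 117649
Level 2: 16807
Level 3: 2401
Level 4: 343
Level 5: 49
Level 6: 7
Level 7: 1

The root is level 0 and the size-1 base case is level 7 (the tree spans levels 0 through 7, i.e. 8 levels counting the root), so the depth is the number of divisions: log_7(823543) = 7

The recursion tree depth is log_7(823543) = 7. At each level, the problem size is divided by 7, so it takes 7 divisions to reduce to a base case of size 1. The algorithm makes 5 recursive calls at each level.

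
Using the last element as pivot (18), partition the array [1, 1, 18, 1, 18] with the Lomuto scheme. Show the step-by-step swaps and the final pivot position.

Lomuto partition with pivot = 18:

Initial array: [1, 1, 18, 1, 18]

arr[0]=1 <= 18: swap with position 0, array becomes [1, 1, 18, 1, 18]
arr[1]=1 <= 18: swap with position 1, array becomes [1, 1, 18, 1, 18]
arr[2]=18 <= 18: swap with position 2, array becomes [1, 1, 18, 1, 18]
arr[3]=1 <= 18: swap with position 3, array becomes [1, 1, 18, 1, 18]

Place pivot at position 4: [1, 1, 18, 1, 18]
Pivot position: 4

After partitioning with pivot 18, the array becomes [1, 1, 18, 1, 18]. The pivot is placed at index 4. All elements to the left of the pivot are <= 18, and all elements to the right are > 18.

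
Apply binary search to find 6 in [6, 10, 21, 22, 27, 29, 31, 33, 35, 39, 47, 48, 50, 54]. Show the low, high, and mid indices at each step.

Binary search for 6 in [6, 10, 21, 22, 27, 29, 31, 33, 35, 39, 47, 48, 50, 54]:

lo=0, hi=13, mid=6, arr[mid]=31 -> 31 > 6, search left half
lo=0, hi=5, mid=2, arr[mid]=21 -> 21 > 6, search left half
lo=0, hi=1, mid=0, arr[mid]=6 -> Found target at index 0!

Binary search finds 6 at index 0 after 3 comparisons. The search repeatedly halves the search space by comparing with the middle element.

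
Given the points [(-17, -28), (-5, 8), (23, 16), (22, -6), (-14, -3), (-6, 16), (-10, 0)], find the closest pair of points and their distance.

Computing all pairwise distances among 7 points:

d((-17, -28), (-5, 8)) = 37.9473
d((-17, -28), (23, 16)) = 59.4643
d((-17, -28), (22, -6)) = 44.7772
d((-17, -28), (-14, -3)) = 25.1794
d((-17, -28), (-6, 16)) = 45.3542
d((-17, -28), (-10, 0)) = 28.8617
d((-5, 8), (23, 16)) = 29.1204
d((-5, 8), (22, -6)) = 30.4138
d((-5, 8), (-14, -3)) = 14.2127
d((-5, 8), (-6, 16)) = 8.0623
d((-5, 8), (-10, 0)) = 9.434
d((23, 16), (22, -6)) = 22.0227
d((23, 16), (-14, -3)) = 41.5933
d((23, 16), (-6, 16)) = 29.0
d((23, 16), (-10, 0)) = 36.6742
d((22, -6), (-14, -3)) = 36.1248
d((22, -6), (-6, 16)) = 35.609
d((22, -6), (-10, 0)) = 32.5576
d((-14, -3), (-6, 16)) = 20.6155
d((-14, -3), (-10, 0)) = 5.0 <-- minimum
d((-6, 16), (-10, 0)) = 16.4924

Closest pair: (-14, -3) and (-10, 0) with distance 5.0

The closest pair is (-14, -3) and (-10, 0) with Euclidean distance 5.0. For 7 points, brute-force pairwise comparison is shown above. For large n, the divide-and-conquer algorithm (sort by x, recurse on halves, check the dividing strip) achieves O(n log n).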